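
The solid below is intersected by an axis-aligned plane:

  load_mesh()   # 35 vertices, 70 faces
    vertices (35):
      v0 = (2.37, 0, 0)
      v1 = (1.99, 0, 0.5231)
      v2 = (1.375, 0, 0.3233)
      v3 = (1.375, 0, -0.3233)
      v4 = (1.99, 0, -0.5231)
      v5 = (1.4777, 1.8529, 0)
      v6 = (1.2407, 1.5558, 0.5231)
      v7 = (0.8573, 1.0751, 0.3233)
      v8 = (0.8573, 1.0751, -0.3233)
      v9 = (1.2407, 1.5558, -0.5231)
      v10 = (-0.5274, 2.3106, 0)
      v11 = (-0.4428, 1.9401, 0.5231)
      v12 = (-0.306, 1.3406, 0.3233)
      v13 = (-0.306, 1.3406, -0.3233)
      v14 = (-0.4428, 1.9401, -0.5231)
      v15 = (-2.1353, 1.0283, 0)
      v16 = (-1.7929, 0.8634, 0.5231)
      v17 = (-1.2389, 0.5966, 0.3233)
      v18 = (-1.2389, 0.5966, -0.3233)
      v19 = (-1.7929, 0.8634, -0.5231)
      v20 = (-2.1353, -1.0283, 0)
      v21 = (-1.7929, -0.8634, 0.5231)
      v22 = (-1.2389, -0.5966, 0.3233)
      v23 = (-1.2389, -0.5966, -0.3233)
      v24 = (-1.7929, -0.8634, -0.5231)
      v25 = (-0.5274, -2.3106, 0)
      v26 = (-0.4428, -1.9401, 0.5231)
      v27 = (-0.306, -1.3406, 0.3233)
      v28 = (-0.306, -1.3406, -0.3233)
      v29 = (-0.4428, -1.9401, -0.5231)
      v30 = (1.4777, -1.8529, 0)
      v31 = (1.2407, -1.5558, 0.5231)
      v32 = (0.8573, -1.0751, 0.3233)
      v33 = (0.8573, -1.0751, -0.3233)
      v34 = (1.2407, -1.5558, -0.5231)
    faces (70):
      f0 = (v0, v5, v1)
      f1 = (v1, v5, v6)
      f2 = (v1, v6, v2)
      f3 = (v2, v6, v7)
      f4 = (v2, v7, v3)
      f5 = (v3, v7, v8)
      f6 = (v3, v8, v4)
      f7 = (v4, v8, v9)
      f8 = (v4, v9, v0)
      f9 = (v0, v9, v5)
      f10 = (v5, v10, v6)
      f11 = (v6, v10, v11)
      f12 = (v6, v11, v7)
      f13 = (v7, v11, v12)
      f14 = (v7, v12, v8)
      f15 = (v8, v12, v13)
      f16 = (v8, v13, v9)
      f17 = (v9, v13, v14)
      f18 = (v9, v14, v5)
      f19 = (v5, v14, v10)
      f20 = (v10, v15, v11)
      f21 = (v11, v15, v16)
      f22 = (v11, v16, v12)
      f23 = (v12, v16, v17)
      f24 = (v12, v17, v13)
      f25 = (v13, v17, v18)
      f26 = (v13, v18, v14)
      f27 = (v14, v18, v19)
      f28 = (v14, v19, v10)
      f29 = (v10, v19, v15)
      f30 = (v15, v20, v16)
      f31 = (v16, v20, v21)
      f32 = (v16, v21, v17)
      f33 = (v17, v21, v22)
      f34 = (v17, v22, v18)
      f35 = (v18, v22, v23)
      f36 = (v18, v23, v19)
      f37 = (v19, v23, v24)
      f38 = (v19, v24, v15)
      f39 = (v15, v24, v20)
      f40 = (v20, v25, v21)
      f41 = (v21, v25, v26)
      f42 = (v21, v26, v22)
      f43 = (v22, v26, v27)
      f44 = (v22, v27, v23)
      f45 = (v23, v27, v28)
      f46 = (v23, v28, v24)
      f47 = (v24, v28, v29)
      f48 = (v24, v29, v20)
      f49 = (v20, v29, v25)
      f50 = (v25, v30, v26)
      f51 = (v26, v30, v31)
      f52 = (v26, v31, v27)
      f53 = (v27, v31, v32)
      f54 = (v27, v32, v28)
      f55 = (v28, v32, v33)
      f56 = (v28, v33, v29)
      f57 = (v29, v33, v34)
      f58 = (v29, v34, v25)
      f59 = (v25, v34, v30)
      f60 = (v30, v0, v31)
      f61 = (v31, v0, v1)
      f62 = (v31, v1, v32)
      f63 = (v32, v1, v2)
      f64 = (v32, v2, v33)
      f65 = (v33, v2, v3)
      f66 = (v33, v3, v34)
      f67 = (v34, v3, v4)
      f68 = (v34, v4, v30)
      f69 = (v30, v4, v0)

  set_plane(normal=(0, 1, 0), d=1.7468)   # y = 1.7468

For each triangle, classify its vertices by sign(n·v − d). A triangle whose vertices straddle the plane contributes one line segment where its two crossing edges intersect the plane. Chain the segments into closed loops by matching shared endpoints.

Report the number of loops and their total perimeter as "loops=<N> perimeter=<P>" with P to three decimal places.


Straddling triangles (16 of 70):
  (v0,v5,v1) [-+-] → (1.52879, 1.7468, 0)–(1.50704, 1.7468, 0.0299535)  len=0.0370
  (v1,v5,v6) [-+-] → (1.50704, 1.7468, 0.0299535)–(1.39306, 1.7468, 0.186809)  len=0.1939
  (v0,v9,v5) [--+] → (1.39306, 1.7468, -0.186809)–(1.52879, 1.7468, 0)  len=0.2309
  (v5,v10,v6) [++-] → (0.793287, 1.7468, 0.390731)–(1.39306, 1.7468, 0.186809)  len=0.6335
  (v6,v10,v11) [-++] → (0.793287, 1.7468, 0.390731)–(0.403988, 1.7468, 0.5231)  len=0.4112
  (v6,v11,v7) [-+-] → (0.403988, 1.7468, 0.5231)–(-0.152269, 1.7468, 0.478451)  len=0.5580
  (v7,v11,v12) [-+-] → (-0.152269, 1.7468, 0.478451)–(-0.398691, 1.7468, 0.458677)  len=0.2472
  (v9,v13,v14) [--+] → (-0.398691, 1.7468, -0.458677)–(0.403988, 1.7468, -0.5231)  len=0.8053
  (v9,v14,v5) [-++] → (0.403988, 1.7468, -0.5231)–(1.39306, 1.7468, -0.186809)  len=1.0447
  (v10,v15,v11) [+-+] → (-1.23436, 1.7468, 0)–(-0.801607, 1.7468, 0.412204)  len=0.5977
  (v11,v15,v16) [+--] → (-0.801607, 1.7468, 0.412204)–(-0.685184, 1.7468, 0.5231)  len=0.1608
  (v11,v16,v12) [+--] → (-0.685184, 1.7468, 0.5231)–(-0.398691, 1.7468, 0.458677)  len=0.2936
  (v13,v18,v14) [--+] → (-0.557341, 1.7468, -0.494353)–(-0.398691, 1.7468, -0.458677)  len=0.1626
  (v14,v18,v19) [+--] → (-0.557341, 1.7468, -0.494353)–(-0.685184, 1.7468, -0.5231)  len=0.1310
  (v14,v19,v10) [+-+] → (-0.685184, 1.7468, -0.5231)–(-1.02041, 1.7468, -0.203789)  len=0.4630
  (v10,v19,v15) [+--] → (-1.02041, 1.7468, -0.203789)–(-1.23436, 1.7468, 0)  len=0.2955

Chained into 1 loop(s):
  loop 1: 16 segments, perimeter = 6.2659
Total perimeter = 6.266

loops=1 perimeter=6.266


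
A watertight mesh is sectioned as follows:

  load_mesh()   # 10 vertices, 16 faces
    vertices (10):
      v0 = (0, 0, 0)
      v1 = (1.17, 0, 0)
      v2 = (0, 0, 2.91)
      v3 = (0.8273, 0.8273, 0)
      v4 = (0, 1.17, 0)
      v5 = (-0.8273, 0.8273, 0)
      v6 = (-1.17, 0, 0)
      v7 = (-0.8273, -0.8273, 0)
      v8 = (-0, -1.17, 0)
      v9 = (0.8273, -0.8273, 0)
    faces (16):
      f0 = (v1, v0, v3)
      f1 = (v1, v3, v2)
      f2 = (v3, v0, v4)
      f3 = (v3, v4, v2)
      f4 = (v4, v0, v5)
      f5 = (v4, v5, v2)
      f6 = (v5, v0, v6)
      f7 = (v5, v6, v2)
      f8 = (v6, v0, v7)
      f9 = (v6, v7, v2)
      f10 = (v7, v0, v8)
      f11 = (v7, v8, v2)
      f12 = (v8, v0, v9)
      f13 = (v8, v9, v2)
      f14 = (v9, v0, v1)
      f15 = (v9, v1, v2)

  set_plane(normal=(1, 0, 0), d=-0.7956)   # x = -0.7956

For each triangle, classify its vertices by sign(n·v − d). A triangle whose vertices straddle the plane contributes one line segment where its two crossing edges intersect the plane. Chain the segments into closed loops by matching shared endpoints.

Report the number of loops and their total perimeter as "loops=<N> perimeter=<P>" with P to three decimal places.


Straddling triangles (8 of 16):
  (v4,v0,v5) [++-] → (-0.7956, 0.7956, 0)–(-0.7956, 0.840431, 0)  len=0.0448
  (v4,v5,v2) [+-+] → (-0.7956, 0.840431, 0)–(-0.7956, 0.7956, 0.111504)  len=0.1202
  (v5,v0,v6) [-+-] → (-0.7956, 0.7956, 0)–(-0.7956, 0, 0)  len=0.7956
  (v5,v6,v2) [--+] → (-0.7956, 0, 0.9312)–(-0.7956, 0.7956, 0.111504)  len=1.1423
  (v6,v0,v7) [-+-] → (-0.7956, 0, 0)–(-0.7956, -0.7956, 0)  len=0.7956
  (v6,v7,v2) [--+] → (-0.7956, -0.7956, 0.111504)–(-0.7956, 0, 0.9312)  len=1.1423
  (v7,v0,v8) [-++] → (-0.7956, -0.7956, 0)–(-0.7956, -0.840431, 0)  len=0.0448
  (v7,v8,v2) [-++] → (-0.7956, -0.840431, 0)–(-0.7956, -0.7956, 0.111504)  len=0.1202

Chained into 1 loop(s):
  loop 1: 8 segments, perimeter = 4.2058
Total perimeter = 4.206

loops=1 perimeter=4.206


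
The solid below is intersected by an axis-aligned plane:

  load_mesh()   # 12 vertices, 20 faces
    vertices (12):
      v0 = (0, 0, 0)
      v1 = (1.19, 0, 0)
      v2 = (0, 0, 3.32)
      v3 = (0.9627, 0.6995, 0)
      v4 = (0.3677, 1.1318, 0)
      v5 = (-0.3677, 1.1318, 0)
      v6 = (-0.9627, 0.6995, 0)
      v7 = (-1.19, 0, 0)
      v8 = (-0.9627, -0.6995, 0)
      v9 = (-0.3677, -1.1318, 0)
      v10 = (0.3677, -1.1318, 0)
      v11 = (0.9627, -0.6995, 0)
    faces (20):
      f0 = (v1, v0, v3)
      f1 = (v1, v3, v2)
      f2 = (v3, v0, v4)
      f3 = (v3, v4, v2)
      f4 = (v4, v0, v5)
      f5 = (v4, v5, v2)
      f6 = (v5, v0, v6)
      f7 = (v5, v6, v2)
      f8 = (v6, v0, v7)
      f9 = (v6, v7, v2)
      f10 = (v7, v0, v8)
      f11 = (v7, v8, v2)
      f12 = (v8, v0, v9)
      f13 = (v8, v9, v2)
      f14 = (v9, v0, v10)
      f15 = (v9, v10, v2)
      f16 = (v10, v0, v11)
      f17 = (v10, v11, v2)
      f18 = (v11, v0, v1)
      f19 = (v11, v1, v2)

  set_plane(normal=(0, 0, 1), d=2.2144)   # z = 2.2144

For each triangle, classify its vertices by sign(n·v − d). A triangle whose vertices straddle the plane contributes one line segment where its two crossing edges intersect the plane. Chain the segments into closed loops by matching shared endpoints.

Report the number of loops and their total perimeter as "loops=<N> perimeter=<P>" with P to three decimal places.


loops=1 perimeter=2.449

Straddling triangles (10 of 20):
  (v1,v3,v2) [--+] → (0.320591, 0.232942, 2.2144)–(0.396284, 0, 2.2144)  len=0.2449
  (v3,v4,v2) [--+] → (0.122449, 0.376903, 2.2144)–(0.320591, 0.232942, 2.2144)  len=0.2449
  (v4,v5,v2) [--+] → (-0.122449, 0.376903, 2.2144)–(0.122449, 0.376903, 2.2144)  len=0.2449
  (v5,v6,v2) [--+] → (-0.320591, 0.232942, 2.2144)–(-0.122449, 0.376903, 2.2144)  len=0.2449
  (v6,v7,v2) [--+] → (-0.396284, 0, 2.2144)–(-0.320591, 0.232942, 2.2144)  len=0.2449
  (v7,v8,v2) [--+] → (-0.320591, -0.232942, 2.2144)–(-0.396284, 0, 2.2144)  len=0.2449
  (v8,v9,v2) [--+] → (-0.122449, -0.376903, 2.2144)–(-0.320591, -0.232942, 2.2144)  len=0.2449
  (v9,v10,v2) [--+] → (0.122449, -0.376903, 2.2144)–(-0.122449, -0.376903, 2.2144)  len=0.2449
  (v10,v11,v2) [--+] → (0.320591, -0.232942, 2.2144)–(0.122449, -0.376903, 2.2144)  len=0.2449
  (v11,v1,v2) [--+] → (0.396284, 0, 2.2144)–(0.320591, -0.232942, 2.2144)  len=0.2449

Chained into 1 loop(s):
  loop 1: 10 segments, perimeter = 2.4492
Total perimeter = 2.449


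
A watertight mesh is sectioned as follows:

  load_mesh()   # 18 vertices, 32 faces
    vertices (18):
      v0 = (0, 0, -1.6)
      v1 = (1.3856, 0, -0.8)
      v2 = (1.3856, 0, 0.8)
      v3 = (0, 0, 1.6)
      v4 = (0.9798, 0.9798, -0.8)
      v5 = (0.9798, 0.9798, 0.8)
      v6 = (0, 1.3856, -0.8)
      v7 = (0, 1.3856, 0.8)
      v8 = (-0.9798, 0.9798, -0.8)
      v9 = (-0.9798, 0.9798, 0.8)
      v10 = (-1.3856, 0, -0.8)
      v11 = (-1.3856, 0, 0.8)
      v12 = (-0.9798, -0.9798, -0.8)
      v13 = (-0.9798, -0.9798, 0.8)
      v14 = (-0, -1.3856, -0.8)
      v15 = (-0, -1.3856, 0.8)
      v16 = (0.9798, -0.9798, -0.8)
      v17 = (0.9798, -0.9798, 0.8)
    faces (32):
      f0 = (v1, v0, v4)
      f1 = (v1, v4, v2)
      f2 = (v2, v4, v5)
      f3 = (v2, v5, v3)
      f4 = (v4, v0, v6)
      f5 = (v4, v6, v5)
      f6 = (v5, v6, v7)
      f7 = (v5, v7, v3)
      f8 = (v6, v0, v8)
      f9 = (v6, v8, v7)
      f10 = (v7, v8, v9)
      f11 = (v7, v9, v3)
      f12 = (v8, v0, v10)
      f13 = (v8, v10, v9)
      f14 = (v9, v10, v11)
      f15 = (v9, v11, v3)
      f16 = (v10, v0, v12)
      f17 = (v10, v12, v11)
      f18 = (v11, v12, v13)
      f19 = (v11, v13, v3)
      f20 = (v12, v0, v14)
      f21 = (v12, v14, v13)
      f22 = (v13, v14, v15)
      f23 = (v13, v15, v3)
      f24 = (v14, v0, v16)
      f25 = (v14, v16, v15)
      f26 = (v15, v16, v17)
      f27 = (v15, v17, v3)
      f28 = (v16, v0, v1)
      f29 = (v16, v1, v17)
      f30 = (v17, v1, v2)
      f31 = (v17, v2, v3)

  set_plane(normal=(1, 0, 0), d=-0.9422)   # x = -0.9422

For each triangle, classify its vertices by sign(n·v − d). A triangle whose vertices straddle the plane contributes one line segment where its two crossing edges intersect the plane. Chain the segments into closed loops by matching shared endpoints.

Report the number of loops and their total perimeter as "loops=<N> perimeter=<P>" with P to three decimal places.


Straddling triangles (12 of 32):
  (v6,v0,v8) [++-] → (-0.9422, 0.9422, -0.8307)–(-0.9422, 0.995373, -0.8)  len=0.0614
  (v6,v8,v7) [+-+] → (-0.9422, 0.995373, -0.8)–(-0.9422, 0.995373, -0.7386)  len=0.0614
  (v7,v8,v9) [+--] → (-0.9422, 0.995373, -0.7386)–(-0.9422, 0.995373, 0.8)  len=1.5386
  (v7,v9,v3) [+-+] → (-0.9422, 0.995373, 0.8)–(-0.9422, 0.9422, 0.8307)  len=0.0614
  (v8,v0,v10) [-+-] → (-0.9422, 0.9422, -0.8307)–(-0.9422, 0, -1.056)  len=0.9688
  (v9,v11,v3) [--+] → (-0.9422, 0, 1.056)–(-0.9422, 0.9422, 0.8307)  len=0.9688
  (v10,v0,v12) [-+-] → (-0.9422, 0, -1.056)–(-0.9422, -0.9422, -0.8307)  len=0.9688
  (v11,v13,v3) [--+] → (-0.9422, -0.9422, 0.8307)–(-0.9422, 0, 1.056)  len=0.9688
  (v12,v0,v14) [-++] → (-0.9422, -0.9422, -0.8307)–(-0.9422, -0.995373, -0.8)  len=0.0614
  (v12,v14,v13) [-+-] → (-0.9422, -0.995373, -0.8)–(-0.9422, -0.995373, 0.7386)  len=1.5386
  (v13,v14,v15) [-++] → (-0.9422, -0.995373, 0.7386)–(-0.9422, -0.995373, 0.8)  len=0.0614
  (v13,v15,v3) [-++] → (-0.9422, -0.995373, 0.8)–(-0.9422, -0.9422, 0.8307)  len=0.0614

Chained into 1 loop(s):
  loop 1: 12 segments, perimeter = 7.3207
Total perimeter = 7.321

loops=1 perimeter=7.321


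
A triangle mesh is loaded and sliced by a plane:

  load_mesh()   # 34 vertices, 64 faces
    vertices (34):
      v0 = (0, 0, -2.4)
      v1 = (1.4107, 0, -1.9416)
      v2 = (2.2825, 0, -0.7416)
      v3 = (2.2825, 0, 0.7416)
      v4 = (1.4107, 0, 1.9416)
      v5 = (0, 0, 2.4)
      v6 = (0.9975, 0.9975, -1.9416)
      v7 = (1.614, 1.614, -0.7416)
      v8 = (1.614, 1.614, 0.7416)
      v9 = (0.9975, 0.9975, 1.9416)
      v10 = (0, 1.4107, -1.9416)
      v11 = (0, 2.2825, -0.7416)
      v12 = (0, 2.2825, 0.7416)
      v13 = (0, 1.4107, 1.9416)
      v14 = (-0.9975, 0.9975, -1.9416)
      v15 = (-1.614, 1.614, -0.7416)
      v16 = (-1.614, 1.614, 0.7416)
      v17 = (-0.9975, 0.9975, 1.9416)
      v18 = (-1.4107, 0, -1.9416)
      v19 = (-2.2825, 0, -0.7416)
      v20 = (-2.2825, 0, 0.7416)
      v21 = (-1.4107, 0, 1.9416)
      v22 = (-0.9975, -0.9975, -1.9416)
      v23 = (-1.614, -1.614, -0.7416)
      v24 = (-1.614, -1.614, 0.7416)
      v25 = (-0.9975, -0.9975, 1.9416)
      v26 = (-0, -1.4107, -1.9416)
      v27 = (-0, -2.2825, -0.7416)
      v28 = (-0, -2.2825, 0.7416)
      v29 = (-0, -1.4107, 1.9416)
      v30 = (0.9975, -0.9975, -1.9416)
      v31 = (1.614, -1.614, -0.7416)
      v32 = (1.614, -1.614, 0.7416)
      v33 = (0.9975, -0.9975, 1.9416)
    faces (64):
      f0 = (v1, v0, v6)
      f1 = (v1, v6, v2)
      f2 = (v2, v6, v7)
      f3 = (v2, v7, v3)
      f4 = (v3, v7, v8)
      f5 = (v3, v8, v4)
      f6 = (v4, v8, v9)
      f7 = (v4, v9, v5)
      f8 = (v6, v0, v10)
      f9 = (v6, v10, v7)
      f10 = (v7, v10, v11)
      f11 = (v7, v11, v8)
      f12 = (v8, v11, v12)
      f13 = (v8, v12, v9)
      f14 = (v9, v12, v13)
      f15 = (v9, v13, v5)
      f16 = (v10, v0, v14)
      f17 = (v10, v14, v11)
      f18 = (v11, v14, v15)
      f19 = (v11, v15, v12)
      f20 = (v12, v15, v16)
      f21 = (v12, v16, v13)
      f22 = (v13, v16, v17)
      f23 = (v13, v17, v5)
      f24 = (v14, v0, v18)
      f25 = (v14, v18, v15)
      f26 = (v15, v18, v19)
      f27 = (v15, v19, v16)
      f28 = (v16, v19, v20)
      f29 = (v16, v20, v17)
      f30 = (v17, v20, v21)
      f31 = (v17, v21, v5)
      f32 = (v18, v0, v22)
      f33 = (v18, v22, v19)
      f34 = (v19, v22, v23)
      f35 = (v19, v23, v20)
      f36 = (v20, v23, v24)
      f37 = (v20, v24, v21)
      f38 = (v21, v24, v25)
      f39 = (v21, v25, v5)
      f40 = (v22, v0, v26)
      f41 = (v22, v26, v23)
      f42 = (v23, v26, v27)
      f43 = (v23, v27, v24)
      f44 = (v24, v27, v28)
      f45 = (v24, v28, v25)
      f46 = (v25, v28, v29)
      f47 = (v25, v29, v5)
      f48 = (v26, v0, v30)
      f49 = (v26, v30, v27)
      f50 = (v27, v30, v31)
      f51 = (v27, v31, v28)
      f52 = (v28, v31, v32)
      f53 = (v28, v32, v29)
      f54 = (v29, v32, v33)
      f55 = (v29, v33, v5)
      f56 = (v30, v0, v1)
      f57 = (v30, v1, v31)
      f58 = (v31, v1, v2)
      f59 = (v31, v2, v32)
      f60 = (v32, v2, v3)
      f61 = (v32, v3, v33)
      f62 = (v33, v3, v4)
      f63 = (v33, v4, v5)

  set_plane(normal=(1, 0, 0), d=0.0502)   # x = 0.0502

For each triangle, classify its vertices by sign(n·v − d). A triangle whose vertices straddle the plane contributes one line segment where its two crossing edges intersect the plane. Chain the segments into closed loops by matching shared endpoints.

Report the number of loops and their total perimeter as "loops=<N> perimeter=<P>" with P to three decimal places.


loops=1 perimeter=14.737

Straddling triangles (20 of 64):
  (v1,v0,v6) [+-+] → (0.0502, 0, -2.38369)–(0.0502, 0.0502, -2.37693)  len=0.0507
  (v4,v9,v5) [++-] → (0.0502, 0.0502, 2.37693)–(0.0502, 0, 2.38369)  len=0.0507
  (v6,v0,v10) [+--] → (0.0502, 0.0502, -2.37693)–(0.0502, 1.38991, -1.9416)  len=1.4087
  (v6,v10,v7) [+-+] → (0.0502, 1.38991, -1.9416)–(0.0502, 1.41702, -1.90428)  len=0.0461
  (v7,v10,v11) [+--] → (0.0502, 1.41702, -1.90428)–(0.0502, 2.26171, -0.7416)  len=1.4371
  (v7,v11,v8) [+-+] → (0.0502, 2.26171, -0.7416)–(0.0502, 2.26171, -0.695468)  len=0.0461
  (v8,v11,v12) [+--] → (0.0502, 2.26171, -0.695468)–(0.0502, 2.26171, 0.7416)  len=1.4371
  (v8,v12,v9) [+-+] → (0.0502, 2.26171, 0.7416)–(0.0502, 2.21783, 0.801991)  len=0.0746
  (v9,v12,v13) [+--] → (0.0502, 2.21783, 0.801991)–(0.0502, 1.38991, 1.9416)  len=1.4086
  (v9,v13,v5) [+--] → (0.0502, 1.38991, 1.9416)–(0.0502, 0.0502, 2.37693)  len=1.4087
  (v26,v0,v30) [--+] → (0.0502, -0.0502, -2.37693)–(0.0502, -1.38991, -1.9416)  len=1.4087
  (v26,v30,v27) [-+-] → (0.0502, -1.38991, -1.9416)–(0.0502, -2.21783, -0.801991)  len=1.4086
  (v27,v30,v31) [-++] → (0.0502, -2.21783, -0.801991)–(0.0502, -2.26171, -0.7416)  len=0.0746
  (v27,v31,v28) [-+-] → (0.0502, -2.26171, -0.7416)–(0.0502, -2.26171, 0.695468)  len=1.4371
  (v28,v31,v32) [-++] → (0.0502, -2.26171, 0.695468)–(0.0502, -2.26171, 0.7416)  len=0.0461
  (v28,v32,v29) [-+-] → (0.0502, -2.26171, 0.7416)–(0.0502, -1.41702, 1.90428)  len=1.4371
  (v29,v32,v33) [-++] → (0.0502, -1.41702, 1.90428)–(0.0502, -1.38991, 1.9416)  len=0.0461
  (v29,v33,v5) [-+-] → (0.0502, -1.38991, 1.9416)–(0.0502, -0.0502, 2.37693)  len=1.4087
  (v30,v0,v1) [+-+] → (0.0502, -0.0502, -2.37693)–(0.0502, 0, -2.38369)  len=0.0507
  (v33,v4,v5) [++-] → (0.0502, 0, 2.38369)–(0.0502, -0.0502, 2.37693)  len=0.0507

Chained into 1 loop(s):
  loop 1: 20 segments, perimeter = 14.7367
Total perimeter = 14.737


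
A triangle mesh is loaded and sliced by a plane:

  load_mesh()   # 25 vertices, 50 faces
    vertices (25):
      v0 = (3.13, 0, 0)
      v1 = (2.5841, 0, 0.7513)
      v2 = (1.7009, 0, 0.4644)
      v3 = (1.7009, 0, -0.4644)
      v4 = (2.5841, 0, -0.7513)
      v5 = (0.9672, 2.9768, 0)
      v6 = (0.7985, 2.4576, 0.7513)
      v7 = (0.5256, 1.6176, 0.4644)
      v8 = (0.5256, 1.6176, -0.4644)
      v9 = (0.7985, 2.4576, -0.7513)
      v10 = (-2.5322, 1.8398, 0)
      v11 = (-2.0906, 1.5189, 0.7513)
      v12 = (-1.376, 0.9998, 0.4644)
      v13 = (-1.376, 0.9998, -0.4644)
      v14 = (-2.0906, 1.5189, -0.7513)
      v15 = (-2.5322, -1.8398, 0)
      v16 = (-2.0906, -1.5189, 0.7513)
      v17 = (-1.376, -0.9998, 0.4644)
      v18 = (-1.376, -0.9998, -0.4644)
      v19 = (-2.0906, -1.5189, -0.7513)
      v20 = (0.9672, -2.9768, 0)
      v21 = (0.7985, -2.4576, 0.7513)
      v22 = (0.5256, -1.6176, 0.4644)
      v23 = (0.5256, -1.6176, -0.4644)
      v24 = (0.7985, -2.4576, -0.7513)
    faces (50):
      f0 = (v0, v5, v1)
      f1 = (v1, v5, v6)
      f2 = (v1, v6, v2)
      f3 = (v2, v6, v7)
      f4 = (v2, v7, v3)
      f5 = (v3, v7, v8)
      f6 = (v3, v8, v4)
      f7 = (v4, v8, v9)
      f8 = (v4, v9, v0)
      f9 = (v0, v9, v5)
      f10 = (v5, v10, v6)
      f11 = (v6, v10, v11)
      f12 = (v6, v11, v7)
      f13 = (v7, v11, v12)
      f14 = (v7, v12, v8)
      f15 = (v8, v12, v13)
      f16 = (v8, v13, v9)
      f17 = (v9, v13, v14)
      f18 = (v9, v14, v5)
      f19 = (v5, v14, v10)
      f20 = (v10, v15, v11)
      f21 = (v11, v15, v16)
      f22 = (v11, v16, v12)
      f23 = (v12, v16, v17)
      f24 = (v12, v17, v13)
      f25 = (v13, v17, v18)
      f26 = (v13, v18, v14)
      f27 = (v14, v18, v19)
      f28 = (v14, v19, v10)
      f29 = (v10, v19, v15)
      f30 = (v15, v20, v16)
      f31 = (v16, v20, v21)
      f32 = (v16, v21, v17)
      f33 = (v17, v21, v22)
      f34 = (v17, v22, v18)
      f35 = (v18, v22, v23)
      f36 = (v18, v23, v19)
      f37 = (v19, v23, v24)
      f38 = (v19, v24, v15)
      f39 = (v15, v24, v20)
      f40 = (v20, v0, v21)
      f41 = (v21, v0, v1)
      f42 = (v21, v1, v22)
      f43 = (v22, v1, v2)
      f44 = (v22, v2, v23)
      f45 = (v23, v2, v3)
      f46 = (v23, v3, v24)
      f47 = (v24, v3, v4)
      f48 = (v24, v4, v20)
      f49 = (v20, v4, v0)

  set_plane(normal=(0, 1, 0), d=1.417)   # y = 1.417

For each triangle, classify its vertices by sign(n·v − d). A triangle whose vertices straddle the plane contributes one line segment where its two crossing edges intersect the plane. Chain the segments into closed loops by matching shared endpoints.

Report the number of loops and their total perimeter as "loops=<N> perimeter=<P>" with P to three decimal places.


loops=2 perimeter=11.363

Straddling triangles (22 of 50):
  (v0,v5,v1) [-+-] → (2.10048, 1.417, 0)–(1.81443, 1.417, 0.39367)  len=0.4866
  (v1,v5,v6) [-++] → (1.81443, 1.417, 0.39367)–(1.55456, 1.417, 0.7513)  len=0.4421
  (v1,v6,v2) [-+-] → (1.55456, 1.417, 0.7513)–(1.1806, 1.417, 0.62982)  len=0.3932
  (v2,v6,v7) [-++] → (1.1806, 1.417, 0.62982)–(0.67135, 1.417, 0.4644)  len=0.5354
  (v2,v7,v3) [-+-] → (0.67135, 1.417, 0.4644)–(0.67135, 1.417, 0.349219)  len=0.1152
  (v3,v7,v8) [-++] → (0.67135, 1.417, 0.349219)–(0.67135, 1.417, -0.4644)  len=0.8136
  (v3,v8,v4) [-+-] → (0.67135, 1.417, -0.4644)–(0.780876, 1.417, -0.499979)  len=0.1152
  (v4,v8,v9) [-++] → (0.780876, 1.417, -0.499979)–(1.55456, 1.417, -0.7513)  len=0.8135
  (v4,v9,v0) [-+-] → (1.55456, 1.417, -0.7513)–(1.78571, 1.417, -0.433184)  len=0.3932
  (v0,v9,v5) [-++] → (1.78571, 1.417, -0.433184)–(2.10048, 1.417, 0)  len=0.5355
  (v7,v11,v12) [++-] → (-1.95032, 1.417, 0.694981)–(-0.0918506, 1.417, 0.4644)  len=1.8727
  (v7,v12,v8) [+-+] → (-0.0918506, 1.417, 0.4644)–(-0.0918506, 1.417, -0.162818)  len=0.6272
  (v8,v12,v13) [+--] → (-0.0918506, 1.417, -0.162818)–(-0.0918506, 1.417, -0.4644)  len=0.3016
  (v8,v13,v9) [+-+] → (-0.0918506, 1.417, -0.4644)–(-0.753691, 1.417, -0.546506)  len=0.6669
  (v9,v13,v14) [+-+] → (-0.753691, 1.417, -0.546506)–(-1.95032, 1.417, -0.694981)  len=1.2058
  (v10,v15,v11) [+-+] → (-2.5322, 1.417, 0)–(-2.104, 1.417, 0.728506)  len=0.8450
  (v11,v15,v16) [+--] → (-2.104, 1.417, 0.728506)–(-2.0906, 1.417, 0.7513)  len=0.0264
  (v11,v16,v12) [+--] → (-2.0906, 1.417, 0.7513)–(-1.95032, 1.417, 0.694981)  len=0.1512
  (v13,v18,v14) [--+] → (-2.06169, 1.417, -0.739693)–(-1.95032, 1.417, -0.694981)  len=0.1200
  (v14,v18,v19) [+--] → (-2.06169, 1.417, -0.739693)–(-2.0906, 1.417, -0.7513)  len=0.0312
  (v14,v19,v10) [+-+] → (-2.0906, 1.417, -0.7513)–(-2.47661, 1.417, -0.0945752)  len=0.7618
  (v10,v19,v15) [+--] → (-2.47661, 1.417, -0.0945752)–(-2.5322, 1.417, 0)  len=0.1097

Chained into 2 loop(s):
  loop 1: 10 segments, perimeter = 4.6435
  loop 2: 12 segments, perimeter = 6.7195
Total perimeter = 11.363


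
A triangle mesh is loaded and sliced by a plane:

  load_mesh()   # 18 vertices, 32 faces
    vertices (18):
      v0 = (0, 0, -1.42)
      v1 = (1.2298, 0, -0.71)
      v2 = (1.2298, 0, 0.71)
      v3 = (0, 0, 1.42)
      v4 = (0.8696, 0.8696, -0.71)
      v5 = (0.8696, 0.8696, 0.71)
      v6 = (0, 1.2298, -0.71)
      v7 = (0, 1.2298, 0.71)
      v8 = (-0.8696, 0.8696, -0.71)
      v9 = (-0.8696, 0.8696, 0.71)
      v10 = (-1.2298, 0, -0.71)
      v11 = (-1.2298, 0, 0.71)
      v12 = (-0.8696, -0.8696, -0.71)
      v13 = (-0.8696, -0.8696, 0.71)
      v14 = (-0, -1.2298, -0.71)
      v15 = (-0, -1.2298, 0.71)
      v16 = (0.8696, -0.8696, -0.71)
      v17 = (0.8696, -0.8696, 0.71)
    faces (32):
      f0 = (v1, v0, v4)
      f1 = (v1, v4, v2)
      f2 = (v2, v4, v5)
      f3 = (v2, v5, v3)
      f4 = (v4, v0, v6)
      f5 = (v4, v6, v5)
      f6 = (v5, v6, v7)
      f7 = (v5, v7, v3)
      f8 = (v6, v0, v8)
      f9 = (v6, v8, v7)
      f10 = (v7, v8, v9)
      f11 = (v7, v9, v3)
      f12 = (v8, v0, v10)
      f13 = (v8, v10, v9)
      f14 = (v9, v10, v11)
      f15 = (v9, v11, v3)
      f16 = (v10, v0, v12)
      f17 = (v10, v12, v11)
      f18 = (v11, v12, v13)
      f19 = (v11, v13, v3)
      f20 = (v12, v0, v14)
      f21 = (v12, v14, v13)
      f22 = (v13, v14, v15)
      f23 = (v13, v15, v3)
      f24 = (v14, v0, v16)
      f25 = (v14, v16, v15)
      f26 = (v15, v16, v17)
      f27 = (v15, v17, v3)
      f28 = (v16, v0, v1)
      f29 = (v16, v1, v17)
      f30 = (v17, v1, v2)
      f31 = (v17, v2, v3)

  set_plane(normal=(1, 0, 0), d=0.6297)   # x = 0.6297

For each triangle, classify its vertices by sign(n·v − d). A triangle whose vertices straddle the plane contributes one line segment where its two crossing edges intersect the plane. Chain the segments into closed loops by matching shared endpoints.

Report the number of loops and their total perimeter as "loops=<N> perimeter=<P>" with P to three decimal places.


Straddling triangles (12 of 32):
  (v1,v0,v4) [+-+] → (0.6297, 0, -1.05646)–(0.6297, 0.6297, -0.905871)  len=0.6475
  (v2,v5,v3) [++-] → (0.6297, 0.6297, 0.905871)–(0.6297, 0, 1.05646)  len=0.6475
  (v4,v0,v6) [+--] → (0.6297, 0.6297, -0.905871)–(0.6297, 0.96897, -0.71)  len=0.3918
  (v4,v6,v5) [+-+] → (0.6297, 0.96897, -0.71)–(0.6297, 0.96897, 0.318259)  len=1.0283
  (v5,v6,v7) [+--] → (0.6297, 0.96897, 0.318259)–(0.6297, 0.96897, 0.71)  len=0.3917
  (v5,v7,v3) [+--] → (0.6297, 0.96897, 0.71)–(0.6297, 0.6297, 0.905871)  len=0.3918
  (v14,v0,v16) [--+] → (0.6297, -0.6297, -0.905871)–(0.6297, -0.96897, -0.71)  len=0.3918
  (v14,v16,v15) [-+-] → (0.6297, -0.96897, -0.71)–(0.6297, -0.96897, -0.318259)  len=0.3917
  (v15,v16,v17) [-++] → (0.6297, -0.96897, -0.318259)–(0.6297, -0.96897, 0.71)  len=1.0283
  (v15,v17,v3) [-+-] → (0.6297, -0.96897, 0.71)–(0.6297, -0.6297, 0.905871)  len=0.3918
  (v16,v0,v1) [+-+] → (0.6297, -0.6297, -0.905871)–(0.6297, 0, -1.05646)  len=0.6475
  (v17,v2,v3) [++-] → (0.6297, 0, 1.05646)–(0.6297, -0.6297, 0.905871)  len=0.6475

Chained into 1 loop(s):
  loop 1: 12 segments, perimeter = 6.9968
Total perimeter = 6.997

loops=1 perimeter=6.997


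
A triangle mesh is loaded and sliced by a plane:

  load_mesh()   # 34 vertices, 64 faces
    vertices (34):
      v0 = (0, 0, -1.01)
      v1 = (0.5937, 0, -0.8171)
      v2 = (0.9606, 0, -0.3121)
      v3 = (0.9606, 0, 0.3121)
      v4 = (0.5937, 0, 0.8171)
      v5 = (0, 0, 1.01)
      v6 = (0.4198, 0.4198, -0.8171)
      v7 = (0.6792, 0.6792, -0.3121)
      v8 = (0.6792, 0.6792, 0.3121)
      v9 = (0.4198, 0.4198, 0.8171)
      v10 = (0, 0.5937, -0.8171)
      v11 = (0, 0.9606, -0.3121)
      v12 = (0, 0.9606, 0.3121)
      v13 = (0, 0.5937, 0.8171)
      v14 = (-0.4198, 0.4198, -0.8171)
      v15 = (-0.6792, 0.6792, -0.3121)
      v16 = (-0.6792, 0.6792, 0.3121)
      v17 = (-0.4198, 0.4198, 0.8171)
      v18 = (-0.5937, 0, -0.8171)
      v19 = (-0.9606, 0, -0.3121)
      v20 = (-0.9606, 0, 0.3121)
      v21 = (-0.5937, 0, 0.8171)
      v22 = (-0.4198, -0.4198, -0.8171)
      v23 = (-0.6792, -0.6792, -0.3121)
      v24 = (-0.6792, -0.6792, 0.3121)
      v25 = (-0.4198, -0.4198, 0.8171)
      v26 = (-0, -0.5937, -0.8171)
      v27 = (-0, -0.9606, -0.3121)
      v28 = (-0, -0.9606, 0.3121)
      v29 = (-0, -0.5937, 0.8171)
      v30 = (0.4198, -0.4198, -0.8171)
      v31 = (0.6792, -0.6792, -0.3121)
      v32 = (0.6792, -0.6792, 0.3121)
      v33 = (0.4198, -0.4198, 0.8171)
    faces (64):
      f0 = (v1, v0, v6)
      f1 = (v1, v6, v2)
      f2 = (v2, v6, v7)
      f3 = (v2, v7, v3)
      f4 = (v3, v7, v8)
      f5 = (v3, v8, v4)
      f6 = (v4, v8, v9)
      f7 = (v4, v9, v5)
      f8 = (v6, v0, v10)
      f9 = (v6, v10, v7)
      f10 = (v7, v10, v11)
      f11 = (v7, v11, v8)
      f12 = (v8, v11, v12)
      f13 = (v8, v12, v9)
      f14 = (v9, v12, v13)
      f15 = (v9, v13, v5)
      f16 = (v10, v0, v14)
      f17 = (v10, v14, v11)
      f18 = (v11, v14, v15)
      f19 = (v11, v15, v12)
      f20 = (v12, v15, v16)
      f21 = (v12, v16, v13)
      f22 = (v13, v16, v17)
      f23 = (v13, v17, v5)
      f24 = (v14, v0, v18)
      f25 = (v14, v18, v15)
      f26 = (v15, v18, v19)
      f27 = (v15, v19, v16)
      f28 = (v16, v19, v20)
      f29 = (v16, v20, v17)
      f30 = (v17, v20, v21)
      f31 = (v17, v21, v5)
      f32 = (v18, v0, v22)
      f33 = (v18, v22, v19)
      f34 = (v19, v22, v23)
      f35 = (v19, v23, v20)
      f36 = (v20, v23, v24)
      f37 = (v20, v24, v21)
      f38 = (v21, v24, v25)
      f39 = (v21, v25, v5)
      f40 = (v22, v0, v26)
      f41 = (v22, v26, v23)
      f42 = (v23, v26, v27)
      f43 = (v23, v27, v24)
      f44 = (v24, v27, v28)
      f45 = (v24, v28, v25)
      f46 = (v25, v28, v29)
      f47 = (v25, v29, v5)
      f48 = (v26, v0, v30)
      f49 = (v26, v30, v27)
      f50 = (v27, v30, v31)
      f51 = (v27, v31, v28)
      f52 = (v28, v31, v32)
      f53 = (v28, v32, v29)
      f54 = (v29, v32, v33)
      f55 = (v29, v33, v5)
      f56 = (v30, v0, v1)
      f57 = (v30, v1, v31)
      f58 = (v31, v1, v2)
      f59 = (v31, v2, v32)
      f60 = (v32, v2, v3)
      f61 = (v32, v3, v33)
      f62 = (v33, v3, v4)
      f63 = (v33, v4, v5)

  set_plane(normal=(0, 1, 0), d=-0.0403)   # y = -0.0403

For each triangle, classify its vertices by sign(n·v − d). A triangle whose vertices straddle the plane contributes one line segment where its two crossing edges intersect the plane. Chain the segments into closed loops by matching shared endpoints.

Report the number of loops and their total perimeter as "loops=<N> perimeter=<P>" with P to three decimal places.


loops=1 perimeter=6.165

Straddling triangles (20 of 64):
  (v18,v0,v22) [++-] → (-0.0403, -0.0403, -0.991482)–(-0.577006, -0.0403, -0.8171)  len=0.5643
  (v18,v22,v19) [+-+] → (-0.577006, -0.0403, -0.8171)–(-0.908684, -0.0403, -0.360579)  len=0.5643
  (v19,v22,v23) [+--] → (-0.908684, -0.0403, -0.360579)–(-0.943903, -0.0403, -0.3121)  len=0.0599
  (v19,v23,v20) [+-+] → (-0.943903, -0.0403, -0.3121)–(-0.943903, -0.0403, 0.275063)  len=0.5872
  (v20,v23,v24) [+--] → (-0.943903, -0.0403, 0.275063)–(-0.943903, -0.0403, 0.3121)  len=0.0370
  (v20,v24,v21) [+-+] → (-0.943903, -0.0403, 0.3121)–(-0.598773, -0.0403, 0.787136)  len=0.5872
  (v21,v24,v25) [+--] → (-0.598773, -0.0403, 0.787136)–(-0.577006, -0.0403, 0.8171)  len=0.0370
  (v21,v25,v5) [+-+] → (-0.577006, -0.0403, 0.8171)–(-0.0403, -0.0403, 0.991482)  len=0.5643
  (v22,v0,v26) [-+-] → (-0.0403, -0.0403, -0.991482)–(0, -0.0403, -0.996906)  len=0.0407
  (v25,v29,v5) [--+] → (0, -0.0403, 0.996906)–(-0.0403, -0.0403, 0.991482)  len=0.0407
  (v26,v0,v30) [-+-] → (0, -0.0403, -0.996906)–(0.0403, -0.0403, -0.991482)  len=0.0407
  (v29,v33,v5) [--+] → (0.0403, -0.0403, 0.991482)–(0, -0.0403, 0.996906)  len=0.0407
  (v30,v0,v1) [-++] → (0.0403, -0.0403, -0.991482)–(0.577006, -0.0403, -0.8171)  len=0.5643
  (v30,v1,v31) [-+-] → (0.577006, -0.0403, -0.8171)–(0.598773, -0.0403, -0.787136)  len=0.0370
  (v31,v1,v2) [-++] → (0.598773, -0.0403, -0.787136)–(0.943903, -0.0403, -0.3121)  len=0.5872
  (v31,v2,v32) [-+-] → (0.943903, -0.0403, -0.3121)–(0.943903, -0.0403, -0.275063)  len=0.0370
  (v32,v2,v3) [-++] → (0.943903, -0.0403, -0.275063)–(0.943903, -0.0403, 0.3121)  len=0.5872
  (v32,v3,v33) [-+-] → (0.943903, -0.0403, 0.3121)–(0.908684, -0.0403, 0.360579)  len=0.0599
  (v33,v3,v4) [-++] → (0.908684, -0.0403, 0.360579)–(0.577006, -0.0403, 0.8171)  len=0.5643
  (v33,v4,v5) [-++] → (0.577006, -0.0403, 0.8171)–(0.0403, -0.0403, 0.991482)  len=0.5643

Chained into 1 loop(s):
  loop 1: 20 segments, perimeter = 6.1652
Total perimeter = 6.165


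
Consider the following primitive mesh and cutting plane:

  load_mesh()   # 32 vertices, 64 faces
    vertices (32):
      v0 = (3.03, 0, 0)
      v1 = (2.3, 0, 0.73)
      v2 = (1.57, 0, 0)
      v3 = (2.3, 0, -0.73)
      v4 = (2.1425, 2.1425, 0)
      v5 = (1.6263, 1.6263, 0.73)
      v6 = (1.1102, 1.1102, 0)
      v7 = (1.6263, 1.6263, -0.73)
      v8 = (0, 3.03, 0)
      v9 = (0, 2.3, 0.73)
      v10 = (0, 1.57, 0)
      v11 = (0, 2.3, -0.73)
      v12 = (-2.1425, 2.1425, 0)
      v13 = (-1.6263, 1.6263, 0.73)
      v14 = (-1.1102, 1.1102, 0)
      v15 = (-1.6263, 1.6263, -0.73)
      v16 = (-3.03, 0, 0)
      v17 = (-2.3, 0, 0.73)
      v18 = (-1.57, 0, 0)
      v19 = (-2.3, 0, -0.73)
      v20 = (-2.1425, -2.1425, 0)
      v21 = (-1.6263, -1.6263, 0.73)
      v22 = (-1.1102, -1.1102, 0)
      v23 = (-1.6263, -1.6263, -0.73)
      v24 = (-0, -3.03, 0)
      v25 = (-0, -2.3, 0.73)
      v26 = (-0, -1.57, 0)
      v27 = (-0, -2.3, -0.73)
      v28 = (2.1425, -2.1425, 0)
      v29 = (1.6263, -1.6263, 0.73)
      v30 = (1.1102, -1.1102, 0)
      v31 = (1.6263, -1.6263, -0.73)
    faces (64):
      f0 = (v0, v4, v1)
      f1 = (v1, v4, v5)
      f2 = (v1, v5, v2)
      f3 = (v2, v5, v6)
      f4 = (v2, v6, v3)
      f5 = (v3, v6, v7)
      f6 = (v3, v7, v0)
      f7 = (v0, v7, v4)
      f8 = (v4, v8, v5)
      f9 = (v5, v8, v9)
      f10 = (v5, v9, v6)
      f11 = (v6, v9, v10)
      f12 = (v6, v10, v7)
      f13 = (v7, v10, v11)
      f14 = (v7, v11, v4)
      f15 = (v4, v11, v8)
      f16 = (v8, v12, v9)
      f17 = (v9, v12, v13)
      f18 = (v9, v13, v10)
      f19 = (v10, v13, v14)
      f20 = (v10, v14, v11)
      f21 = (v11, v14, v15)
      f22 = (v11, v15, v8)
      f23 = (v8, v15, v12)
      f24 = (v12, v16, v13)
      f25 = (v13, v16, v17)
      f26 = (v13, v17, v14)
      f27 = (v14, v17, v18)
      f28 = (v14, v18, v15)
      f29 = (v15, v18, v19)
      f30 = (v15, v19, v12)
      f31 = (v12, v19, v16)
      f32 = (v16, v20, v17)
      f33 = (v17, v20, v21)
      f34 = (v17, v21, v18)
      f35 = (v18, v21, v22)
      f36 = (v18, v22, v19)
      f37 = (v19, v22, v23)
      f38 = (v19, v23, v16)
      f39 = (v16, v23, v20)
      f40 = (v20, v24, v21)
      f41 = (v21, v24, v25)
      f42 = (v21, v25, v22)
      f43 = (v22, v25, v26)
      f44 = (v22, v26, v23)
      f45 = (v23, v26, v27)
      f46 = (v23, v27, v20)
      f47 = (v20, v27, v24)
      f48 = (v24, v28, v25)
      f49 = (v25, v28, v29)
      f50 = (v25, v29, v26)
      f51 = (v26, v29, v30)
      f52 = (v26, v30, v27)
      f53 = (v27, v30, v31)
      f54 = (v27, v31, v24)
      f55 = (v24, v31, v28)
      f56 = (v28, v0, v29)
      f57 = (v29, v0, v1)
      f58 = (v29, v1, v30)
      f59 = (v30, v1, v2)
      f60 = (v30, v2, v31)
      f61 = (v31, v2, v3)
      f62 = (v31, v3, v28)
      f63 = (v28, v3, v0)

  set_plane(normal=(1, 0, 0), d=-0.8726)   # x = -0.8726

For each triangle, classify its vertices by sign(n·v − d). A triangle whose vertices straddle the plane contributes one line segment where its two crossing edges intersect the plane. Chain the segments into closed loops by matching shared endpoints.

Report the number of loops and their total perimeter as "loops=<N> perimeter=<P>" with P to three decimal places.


loops=2 perimeter=8.259

Straddling triangles (16 of 64):
  (v8,v12,v9) [+-+] → (-0.8726, 2.66854, 0)–(-0.8726, 2.23585, 0.432685)  len=0.6119
  (v9,v12,v13) [+--] → (-0.8726, 2.23585, 0.432685)–(-0.8726, 1.93852, 0.73)  len=0.4205
  (v9,v13,v10) [+-+] → (-0.8726, 1.93852, 0.73)–(-0.8726, 1.60021, 0.391685)  len=0.4784
  (v10,v13,v14) [+--] → (-0.8726, 1.60021, 0.391685)–(-0.8726, 1.2086, 0)  len=0.5539
  (v10,v14,v11) [+-+] → (-0.8726, 1.2086, 0)–(-0.8726, 1.36484, -0.156231)  len=0.2209
  (v11,v14,v15) [+--] → (-0.8726, 1.36484, -0.156231)–(-0.8726, 1.93852, -0.73)  len=0.8114
  (v11,v15,v8) [+-+] → (-0.8726, 1.93852, -0.73)–(-0.8726, 2.27684, -0.391685)  len=0.4784
  (v8,v15,v12) [+--] → (-0.8726, 2.27684, -0.391685)–(-0.8726, 2.66854, 0)  len=0.5539
  (v20,v24,v21) [-+-] → (-0.8726, -2.66854, 0)–(-0.8726, -2.27684, 0.391685)  len=0.5539
  (v21,v24,v25) [-++] → (-0.8726, -2.27684, 0.391685)–(-0.8726, -1.93852, 0.73)  len=0.4784
  (v21,v25,v22) [-+-] → (-0.8726, -1.93852, 0.73)–(-0.8726, -1.36484, 0.156231)  len=0.8114
  (v22,v25,v26) [-++] → (-0.8726, -1.36484, 0.156231)–(-0.8726, -1.2086, 0)  len=0.2209
  (v22,v26,v23) [-+-] → (-0.8726, -1.2086, 0)–(-0.8726, -1.60021, -0.391685)  len=0.5539
  (v23,v26,v27) [-++] → (-0.8726, -1.60021, -0.391685)–(-0.8726, -1.93852, -0.73)  len=0.4784
  (v23,v27,v20) [-+-] → (-0.8726, -1.93852, -0.73)–(-0.8726, -2.23585, -0.432685)  len=0.4205
  (v20,v27,v24) [-++] → (-0.8726, -2.23585, -0.432685)–(-0.8726, -2.66854, 0)  len=0.6119

Chained into 2 loop(s):
  loop 1: 8 segments, perimeter = 4.1294
  loop 2: 8 segments, perimeter = 4.1294
Total perimeter = 8.259


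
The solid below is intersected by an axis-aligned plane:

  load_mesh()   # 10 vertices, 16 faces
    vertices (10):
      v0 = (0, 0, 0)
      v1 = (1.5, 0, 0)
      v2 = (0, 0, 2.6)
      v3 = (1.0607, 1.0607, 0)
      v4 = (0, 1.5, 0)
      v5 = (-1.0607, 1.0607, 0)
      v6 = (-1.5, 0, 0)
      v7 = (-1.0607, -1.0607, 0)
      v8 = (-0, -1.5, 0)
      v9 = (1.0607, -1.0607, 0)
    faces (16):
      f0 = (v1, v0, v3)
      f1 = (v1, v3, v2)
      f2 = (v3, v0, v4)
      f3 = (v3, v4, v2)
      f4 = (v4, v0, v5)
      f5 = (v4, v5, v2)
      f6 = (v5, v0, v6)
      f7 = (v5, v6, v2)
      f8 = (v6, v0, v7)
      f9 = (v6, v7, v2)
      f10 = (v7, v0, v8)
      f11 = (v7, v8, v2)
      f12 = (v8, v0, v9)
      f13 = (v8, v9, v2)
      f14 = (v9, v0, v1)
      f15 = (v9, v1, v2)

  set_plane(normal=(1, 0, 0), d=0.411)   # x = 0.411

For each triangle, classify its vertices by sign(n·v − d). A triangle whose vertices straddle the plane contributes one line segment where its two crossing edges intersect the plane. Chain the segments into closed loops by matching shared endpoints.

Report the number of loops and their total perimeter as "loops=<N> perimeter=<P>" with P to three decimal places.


Straddling triangles (8 of 16):
  (v1,v0,v3) [+-+] → (0.411, 0, 0)–(0.411, 0.411, 0)  len=0.4110
  (v1,v3,v2) [++-] → (0.411, 0.411, 1.59255)–(0.411, 0, 1.8876)  len=0.5059
  (v3,v0,v4) [+--] → (0.411, 0.411, 0)–(0.411, 1.32978, 0)  len=0.9188
  (v3,v4,v2) [+--] → (0.411, 1.32978, 0)–(0.411, 0.411, 1.59255)  len=1.8386
  (v8,v0,v9) [--+] → (0.411, -0.411, 0)–(0.411, -1.32978, 0)  len=0.9188
  (v8,v9,v2) [-+-] → (0.411, -1.32978, 0)–(0.411, -0.411, 1.59255)  len=1.8386
  (v9,v0,v1) [+-+] → (0.411, -0.411, 0)–(0.411, 0, 0)  len=0.4110
  (v9,v1,v2) [++-] → (0.411, 0, 1.8876)–(0.411, -0.411, 1.59255)  len=0.5059

Chained into 1 loop(s):
  loop 1: 8 segments, perimeter = 7.3486
Total perimeter = 7.349

loops=1 perimeter=7.349


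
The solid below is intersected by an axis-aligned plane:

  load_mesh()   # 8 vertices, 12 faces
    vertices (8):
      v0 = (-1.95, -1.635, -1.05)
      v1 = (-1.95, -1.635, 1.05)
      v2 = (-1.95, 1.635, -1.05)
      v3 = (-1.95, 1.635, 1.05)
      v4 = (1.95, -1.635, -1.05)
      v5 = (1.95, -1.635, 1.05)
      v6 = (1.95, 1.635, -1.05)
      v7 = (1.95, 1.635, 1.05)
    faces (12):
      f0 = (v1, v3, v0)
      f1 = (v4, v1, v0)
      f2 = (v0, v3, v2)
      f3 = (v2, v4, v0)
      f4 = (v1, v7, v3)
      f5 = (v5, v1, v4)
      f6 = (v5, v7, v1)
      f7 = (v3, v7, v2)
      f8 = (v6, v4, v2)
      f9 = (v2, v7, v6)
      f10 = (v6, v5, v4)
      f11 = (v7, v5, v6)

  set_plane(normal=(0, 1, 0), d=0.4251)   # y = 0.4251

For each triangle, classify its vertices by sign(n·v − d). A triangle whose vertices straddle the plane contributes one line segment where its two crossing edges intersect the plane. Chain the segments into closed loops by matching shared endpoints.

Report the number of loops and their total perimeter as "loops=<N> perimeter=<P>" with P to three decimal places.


Straddling triangles (8 of 12):
  (v1,v3,v0) [-+-] → (-1.95, 0.4251, 1.05)–(-1.95, 0.4251, 0.273)  len=0.7770
  (v0,v3,v2) [-++] → (-1.95, 0.4251, 0.273)–(-1.95, 0.4251, -1.05)  len=1.3230
  (v2,v4,v0) [+--] → (-0.507, 0.4251, -1.05)–(-1.95, 0.4251, -1.05)  len=1.4430
  (v1,v7,v3) [-++] → (0.507, 0.4251, 1.05)–(-1.95, 0.4251, 1.05)  len=2.4570
  (v5,v7,v1) [-+-] → (1.95, 0.4251, 1.05)–(0.507, 0.4251, 1.05)  len=1.4430
  (v6,v4,v2) [+-+] → (1.95, 0.4251, -1.05)–(-0.507, 0.4251, -1.05)  len=2.4570
  (v6,v5,v4) [+--] → (1.95, 0.4251, -0.273)–(1.95, 0.4251, -1.05)  len=0.7770
  (v7,v5,v6) [+-+] → (1.95, 0.4251, 1.05)–(1.95, 0.4251, -0.273)  len=1.3230

Chained into 1 loop(s):
  loop 1: 8 segments, perimeter = 12.0000
Total perimeter = 12.000

loops=1 perimeter=12.000
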